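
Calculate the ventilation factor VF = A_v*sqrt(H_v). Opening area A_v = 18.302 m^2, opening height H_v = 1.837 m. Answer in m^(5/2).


sqrt(H_v) = 1.3554
VF = 18.302 * 1.3554 = 24.806 m^(5/2)

24.806 m^(5/2)


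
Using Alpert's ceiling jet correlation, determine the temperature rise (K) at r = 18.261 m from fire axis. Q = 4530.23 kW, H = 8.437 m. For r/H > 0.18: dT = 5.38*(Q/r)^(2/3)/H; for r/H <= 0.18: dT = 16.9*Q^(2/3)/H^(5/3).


r/H = 18.261 / 8.437 = 2.1644
r/H > 0.18, so dT = 5.38*(Q/r)^(2/3)/H
Q/r = 248.08
(Q/r)^(2/3) = 39.482
dT = 5.38 * 39.482 / 8.437 = 25.176 K

25.176 K


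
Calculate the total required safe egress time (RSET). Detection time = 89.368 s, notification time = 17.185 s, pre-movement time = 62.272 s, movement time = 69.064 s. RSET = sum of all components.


Total = 89.368 + 17.185 + 62.272 + 69.064 = 237.889 s

237.889 s


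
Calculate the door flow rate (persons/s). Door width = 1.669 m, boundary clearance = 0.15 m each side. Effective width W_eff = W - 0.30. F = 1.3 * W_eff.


W_eff = 1.669 - 0.30 = 1.369 m
F = 1.3 * 1.369 = 1.7797 persons/s

1.7797 persons/s


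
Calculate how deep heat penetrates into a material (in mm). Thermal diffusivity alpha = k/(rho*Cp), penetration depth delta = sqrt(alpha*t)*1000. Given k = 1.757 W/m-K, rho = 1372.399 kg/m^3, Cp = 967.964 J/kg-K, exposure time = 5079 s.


alpha = 1.757 / (1372.399 * 967.964) = 1.3226e-06 m^2/s
alpha * t = 0.0067175
delta = sqrt(0.0067175) * 1000 = 81.961 mm

81.961 mm


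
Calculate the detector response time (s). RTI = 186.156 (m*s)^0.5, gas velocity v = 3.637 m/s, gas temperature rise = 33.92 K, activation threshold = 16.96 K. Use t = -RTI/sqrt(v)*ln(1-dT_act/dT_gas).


dT_act/dT_gas = 0.5
ln(1 - 0.5) = -0.69315
t = -186.156 / sqrt(3.637) * -0.69315 = 67.660 s

67.660 s


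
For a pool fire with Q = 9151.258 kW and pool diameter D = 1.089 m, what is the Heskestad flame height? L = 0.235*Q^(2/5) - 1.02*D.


Q^(2/5) = 38.423
0.235 * Q^(2/5) = 9.0294
1.02 * D = 1.1108
L = 7.9186 m

7.9186 m


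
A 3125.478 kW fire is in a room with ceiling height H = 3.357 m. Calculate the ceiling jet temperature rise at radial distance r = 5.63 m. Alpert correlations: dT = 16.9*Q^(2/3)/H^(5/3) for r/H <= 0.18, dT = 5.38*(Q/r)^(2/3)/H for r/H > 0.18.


r/H = 5.63 / 3.357 = 1.6771
r/H > 0.18, so dT = 5.38*(Q/r)^(2/3)/H
Q/r = 555.15
(Q/r)^(2/3) = 67.547
dT = 5.38 * 67.547 / 3.357 = 108.25 K

108.25 K


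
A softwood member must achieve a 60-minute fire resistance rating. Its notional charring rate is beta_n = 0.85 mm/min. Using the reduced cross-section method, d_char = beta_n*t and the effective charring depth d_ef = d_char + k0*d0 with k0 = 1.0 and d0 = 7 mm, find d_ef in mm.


d_char = 0.85 * 60 = 51 mm
d_ef = 51 + 1.0*7 = 58 mm

58 mm


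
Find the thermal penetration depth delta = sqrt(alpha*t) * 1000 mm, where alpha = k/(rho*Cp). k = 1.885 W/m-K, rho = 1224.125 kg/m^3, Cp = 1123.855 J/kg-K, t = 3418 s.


alpha = 1.885 / (1224.125 * 1123.855) = 1.3702e-06 m^2/s
alpha * t = 0.0046833
delta = sqrt(0.0046833) * 1000 = 68.434 mm

68.434 mm


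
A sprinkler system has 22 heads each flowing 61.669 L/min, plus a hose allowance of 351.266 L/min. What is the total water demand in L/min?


Sprinkler demand = 22 * 61.669 = 1356.718 L/min
Total = 1356.718 + 351.266 = 1707.984 L/min

1707.984 L/min


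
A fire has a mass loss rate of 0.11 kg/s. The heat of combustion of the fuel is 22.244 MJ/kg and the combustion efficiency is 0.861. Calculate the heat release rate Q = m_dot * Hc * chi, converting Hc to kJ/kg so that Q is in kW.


Hc = 22.244 MJ/kg = 22.244 * 1000 kJ/kg = 22244 kJ/kg
Q = 0.11 kg/s * 22244 kJ/kg * 0.861 = 2106.7 kW

2106.7 kW


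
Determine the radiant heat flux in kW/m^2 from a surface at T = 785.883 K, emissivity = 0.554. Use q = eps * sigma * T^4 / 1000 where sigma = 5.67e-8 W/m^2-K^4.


T^4 = 3.8144e+11
q = 0.554 * 5.67e-8 * 3.8144e+11 / 1000 = 11.982 kW/m^2

11.982 kW/m^2


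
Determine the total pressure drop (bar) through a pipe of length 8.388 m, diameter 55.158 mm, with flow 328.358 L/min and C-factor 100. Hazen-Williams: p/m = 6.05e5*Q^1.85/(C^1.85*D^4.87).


Q^1.85 = 45211
C^1.85 = 5011.9
D^4.87 = 3.0313e+08
p/m = 0.018004 bar/m
p_total = 0.018004 * 8.388 = 0.15102 bar

0.15102 bar


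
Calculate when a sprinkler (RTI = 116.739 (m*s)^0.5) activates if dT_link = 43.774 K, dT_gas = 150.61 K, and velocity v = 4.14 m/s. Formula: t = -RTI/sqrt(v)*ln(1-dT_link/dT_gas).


dT_link/dT_gas = 0.29064
ln(1 - 0.29064) = -0.34340
t = -116.739 / sqrt(4.14) * -0.34340 = 19.702 s

19.702 s


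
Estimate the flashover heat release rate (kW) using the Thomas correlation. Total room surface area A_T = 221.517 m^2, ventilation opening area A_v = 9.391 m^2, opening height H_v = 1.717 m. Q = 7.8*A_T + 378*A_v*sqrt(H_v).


7.8*A_T = 1727.8
sqrt(H_v) = 1.3103
378*A_v*sqrt(H_v) = 4651.5
Q = 1727.8 + 4651.5 = 6379.3 kW

6379.3 kW


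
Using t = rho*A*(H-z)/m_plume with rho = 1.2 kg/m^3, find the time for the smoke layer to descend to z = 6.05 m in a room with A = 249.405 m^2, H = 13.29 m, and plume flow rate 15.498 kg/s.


H - z = 7.24 m
t = 1.2 * 249.405 * 7.24 / 15.498 = 139.81 s

139.81 s


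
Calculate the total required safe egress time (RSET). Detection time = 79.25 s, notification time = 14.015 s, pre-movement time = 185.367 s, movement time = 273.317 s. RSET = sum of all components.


Total = 79.25 + 14.015 + 185.367 + 273.317 = 551.949 s

551.949 s


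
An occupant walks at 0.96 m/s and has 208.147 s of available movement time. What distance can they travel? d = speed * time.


d = 0.96 * 208.147 = 199.82 m

199.82 m


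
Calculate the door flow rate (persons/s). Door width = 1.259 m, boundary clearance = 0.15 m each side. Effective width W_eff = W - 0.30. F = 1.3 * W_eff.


W_eff = 1.259 - 0.30 = 0.959 m
F = 1.3 * 0.959 = 1.2467 persons/s

1.2467 persons/s


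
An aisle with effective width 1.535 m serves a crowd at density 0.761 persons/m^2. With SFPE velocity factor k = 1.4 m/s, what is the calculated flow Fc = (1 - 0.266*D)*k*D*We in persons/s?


1 - 0.266*D = 1 - 0.266*0.761 = 0.79757
Fs = 0.79757 * 1.4 * 0.761 = 0.84974 persons/(s*m)
Fc = 0.84974 * 1.535 = 1.3043 persons/s

1.3043 persons/s


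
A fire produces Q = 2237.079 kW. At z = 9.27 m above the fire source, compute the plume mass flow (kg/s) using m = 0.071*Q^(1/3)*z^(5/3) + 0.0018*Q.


Q^(1/3) = 13.079
z^(5/3) = 40.907
First term = 0.071 * 13.079 * 40.907 = 37.986
Second term = 0.0018 * 2237.079 = 4.0267
m = 42.012 kg/s

42.012 kg/s


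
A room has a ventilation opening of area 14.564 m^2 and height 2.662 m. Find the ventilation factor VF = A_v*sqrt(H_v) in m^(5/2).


sqrt(H_v) = 1.6316
VF = 14.564 * 1.6316 = 23.762 m^(5/2)

23.762 m^(5/2)


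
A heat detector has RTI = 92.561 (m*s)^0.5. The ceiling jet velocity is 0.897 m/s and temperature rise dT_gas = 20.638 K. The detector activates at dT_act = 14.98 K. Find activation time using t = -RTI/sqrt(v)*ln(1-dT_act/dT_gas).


dT_act/dT_gas = 0.72585
ln(1 - 0.72585) = -1.2941
t = -92.561 / sqrt(0.897) * -1.2941 = 126.47 s

126.47 s


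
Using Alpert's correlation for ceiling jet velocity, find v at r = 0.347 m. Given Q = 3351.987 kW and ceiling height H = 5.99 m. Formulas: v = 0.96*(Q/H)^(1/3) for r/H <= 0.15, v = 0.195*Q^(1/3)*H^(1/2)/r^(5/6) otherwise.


r/H = 0.347 / 5.99 = 0.057930
r/H <= 0.15, so v = 0.96*(Q/H)^(1/3)
Q/H = 559.60
(Q/H)^(1/3) = 8.2406
v = 0.96 * 8.2406 = 7.9110 m/s

7.9110 m/s


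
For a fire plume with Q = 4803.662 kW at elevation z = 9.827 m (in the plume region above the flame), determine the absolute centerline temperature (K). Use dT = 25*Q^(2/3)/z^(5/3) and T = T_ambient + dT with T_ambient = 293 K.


Q^(2/3) = 284.70
z^(5/3) = 45.085
dT = 25 * 284.70 / 45.085 = 157.87 K
T = 293 + 157.87 = 450.87 K

450.87 K


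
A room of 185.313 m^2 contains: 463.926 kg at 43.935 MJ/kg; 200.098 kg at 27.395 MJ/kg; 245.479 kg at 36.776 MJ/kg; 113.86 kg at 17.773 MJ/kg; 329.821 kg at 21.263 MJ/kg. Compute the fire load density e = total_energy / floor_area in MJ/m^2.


Total energy = 463.926*43.935 + 200.098*27.395 + 245.479*36.776 + 113.86*17.773 + 329.821*21.263
= 20382.59 + 5481.685 + 9027.736 + 2023.634 + 7012.984
= 43928.63 MJ
e = 43928.63 / 185.313 = 237.05 MJ/m^2

237.05 MJ/m^2


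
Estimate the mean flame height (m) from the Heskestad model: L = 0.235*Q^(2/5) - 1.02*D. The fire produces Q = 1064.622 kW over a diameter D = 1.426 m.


Q^(2/5) = 16.251
0.235 * Q^(2/5) = 3.8190
1.02 * D = 1.4545
L = 2.3644 m

2.3644 m


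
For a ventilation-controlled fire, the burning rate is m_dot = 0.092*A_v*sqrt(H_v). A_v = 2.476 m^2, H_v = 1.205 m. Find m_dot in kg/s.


sqrt(H_v) = 1.0977
m_dot = 0.092 * 2.476 * 1.0977 = 0.25005 kg/s

0.25005 kg/s


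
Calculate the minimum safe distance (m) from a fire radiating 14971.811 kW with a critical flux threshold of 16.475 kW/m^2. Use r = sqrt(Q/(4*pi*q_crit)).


4*pi*q_crit = 207.03
Q/(4*pi*q_crit) = 72.317
r = sqrt(72.317) = 8.5039 m

8.5039 m


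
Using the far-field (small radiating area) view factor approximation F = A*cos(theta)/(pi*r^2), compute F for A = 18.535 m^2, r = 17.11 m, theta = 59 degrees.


cos(59 deg) = 0.51504
pi*r^2 = 919.71
F = 18.535 * 0.51504 / 919.71 = 0.010380

0.010380


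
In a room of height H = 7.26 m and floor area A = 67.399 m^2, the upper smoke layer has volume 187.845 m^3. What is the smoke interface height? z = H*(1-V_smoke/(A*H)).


V/(A*H) = 0.38389
1 - 0.38389 = 0.61611
z = 7.26 * 0.61611 = 4.4729 m

4.4729 m


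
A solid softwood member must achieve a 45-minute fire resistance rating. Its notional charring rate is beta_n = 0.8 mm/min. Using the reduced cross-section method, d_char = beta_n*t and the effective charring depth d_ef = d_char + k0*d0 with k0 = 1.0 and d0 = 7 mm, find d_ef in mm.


d_char = 0.8 * 45 = 36 mm
d_ef = 36 + 1.0*7 = 43 mm

43 mm


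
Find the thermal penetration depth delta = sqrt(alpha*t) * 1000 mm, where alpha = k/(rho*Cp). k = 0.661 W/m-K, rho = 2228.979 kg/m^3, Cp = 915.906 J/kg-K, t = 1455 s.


alpha = 0.661 / (2228.979 * 915.906) = 3.2378e-07 m^2/s
alpha * t = 0.00047109
delta = sqrt(0.00047109) * 1000 = 21.705 mm

21.705 mm


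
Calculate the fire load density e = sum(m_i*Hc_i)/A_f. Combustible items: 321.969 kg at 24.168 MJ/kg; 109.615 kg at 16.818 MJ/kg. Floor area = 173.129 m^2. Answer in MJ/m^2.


Total energy = 321.969*24.168 + 109.615*16.818
= 7781.347 + 1843.505
= 9624.852 MJ
e = 9624.852 / 173.129 = 55.594 MJ/m^2

55.594 MJ/m^2


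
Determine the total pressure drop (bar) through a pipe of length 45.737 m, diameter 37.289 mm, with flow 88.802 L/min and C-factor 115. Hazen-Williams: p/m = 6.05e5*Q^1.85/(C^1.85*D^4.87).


Q^1.85 = 4023.3
C^1.85 = 6490.7
D^4.87 = 4.5040e+07
p/m = 0.0083262 bar/m
p_total = 0.0083262 * 45.737 = 0.38082 bar

0.38082 bar


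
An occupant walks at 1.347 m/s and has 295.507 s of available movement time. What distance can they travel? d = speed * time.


d = 1.347 * 295.507 = 398.05 m

398.05 m


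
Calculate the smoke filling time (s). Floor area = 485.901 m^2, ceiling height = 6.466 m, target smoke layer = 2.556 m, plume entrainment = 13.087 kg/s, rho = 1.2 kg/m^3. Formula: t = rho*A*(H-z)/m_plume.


H - z = 3.91 m
t = 1.2 * 485.901 * 3.91 / 13.087 = 174.21 s

174.21 s


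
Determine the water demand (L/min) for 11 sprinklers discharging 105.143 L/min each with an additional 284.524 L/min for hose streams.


Sprinkler demand = 11 * 105.143 = 1156.573 L/min
Total = 1156.573 + 284.524 = 1441.097 L/min

1441.097 L/min


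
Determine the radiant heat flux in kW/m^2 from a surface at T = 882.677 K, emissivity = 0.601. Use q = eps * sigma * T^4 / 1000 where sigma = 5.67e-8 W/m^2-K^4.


T^4 = 6.0703e+11
q = 0.601 * 5.67e-8 * 6.0703e+11 / 1000 = 20.685 kW/m^2

20.685 kW/m^2


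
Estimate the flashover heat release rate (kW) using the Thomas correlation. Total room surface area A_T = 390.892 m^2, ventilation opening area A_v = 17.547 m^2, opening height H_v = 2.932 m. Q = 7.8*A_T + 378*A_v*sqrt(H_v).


7.8*A_T = 3049.0
sqrt(H_v) = 1.7123
378*A_v*sqrt(H_v) = 11357
Q = 3049.0 + 11357 = 14406 kW

14406 kW


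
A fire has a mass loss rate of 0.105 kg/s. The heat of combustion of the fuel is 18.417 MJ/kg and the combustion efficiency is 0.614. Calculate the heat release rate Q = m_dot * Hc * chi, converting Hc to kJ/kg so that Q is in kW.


Hc = 18.417 MJ/kg = 18.417 * 1000 kJ/kg = 18417 kJ/kg
Q = 0.105 kg/s * 18417 kJ/kg * 0.614 = 1187.3 kW

1187.3 kW


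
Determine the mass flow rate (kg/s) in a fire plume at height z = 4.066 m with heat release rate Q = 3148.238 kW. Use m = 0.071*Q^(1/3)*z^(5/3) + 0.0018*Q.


Q^(1/3) = 14.656
z^(5/3) = 10.358
First term = 0.071 * 14.656 * 10.358 = 10.779
Second term = 0.0018 * 3148.238 = 5.6668
m = 16.445 kg/s

16.445 kg/s


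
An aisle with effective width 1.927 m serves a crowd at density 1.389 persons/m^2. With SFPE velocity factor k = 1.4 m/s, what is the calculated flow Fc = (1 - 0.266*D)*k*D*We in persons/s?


1 - 0.266*D = 1 - 0.266*1.389 = 0.63053
Fs = 0.63053 * 1.4 * 1.389 = 1.2261 persons/(s*m)
Fc = 1.2261 * 1.927 = 2.3627 persons/s

2.3627 persons/s


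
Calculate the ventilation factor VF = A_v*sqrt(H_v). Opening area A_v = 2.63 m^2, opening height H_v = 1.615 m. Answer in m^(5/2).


sqrt(H_v) = 1.2708
VF = 2.63 * 1.2708 = 3.3423 m^(5/2)

3.3423 m^(5/2)


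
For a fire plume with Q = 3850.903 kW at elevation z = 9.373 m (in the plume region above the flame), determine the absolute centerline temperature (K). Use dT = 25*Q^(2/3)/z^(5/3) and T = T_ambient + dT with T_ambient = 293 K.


Q^(2/3) = 245.68
z^(5/3) = 41.668
dT = 25 * 245.68 / 41.668 = 147.41 K
T = 293 + 147.41 = 440.41 K

440.41 K


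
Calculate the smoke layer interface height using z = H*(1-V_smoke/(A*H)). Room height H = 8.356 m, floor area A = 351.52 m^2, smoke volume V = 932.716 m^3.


V/(A*H) = 0.31754
1 - 0.31754 = 0.68246
z = 8.356 * 0.68246 = 5.7026 m

5.7026 m


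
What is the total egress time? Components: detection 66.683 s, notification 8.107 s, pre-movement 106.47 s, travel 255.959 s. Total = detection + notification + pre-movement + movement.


Total = 66.683 + 8.107 + 106.47 + 255.959 = 437.219 s

437.219 s


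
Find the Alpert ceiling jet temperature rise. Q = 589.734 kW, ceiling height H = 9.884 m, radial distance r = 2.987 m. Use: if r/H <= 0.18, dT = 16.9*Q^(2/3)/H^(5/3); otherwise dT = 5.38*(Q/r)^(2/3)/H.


r/H = 2.987 / 9.884 = 0.30221
r/H > 0.18, so dT = 5.38*(Q/r)^(2/3)/H
Q/r = 197.43
(Q/r)^(2/3) = 33.906
dT = 5.38 * 33.906 / 9.884 = 18.456 K

18.456 K


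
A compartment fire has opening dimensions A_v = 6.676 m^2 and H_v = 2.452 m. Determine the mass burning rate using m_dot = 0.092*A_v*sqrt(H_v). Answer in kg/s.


sqrt(H_v) = 1.5659
m_dot = 0.092 * 6.676 * 1.5659 = 0.96175 kg/s

0.96175 kg/s


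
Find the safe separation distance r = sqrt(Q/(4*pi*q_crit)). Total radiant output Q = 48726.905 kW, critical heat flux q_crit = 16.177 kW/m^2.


4*pi*q_crit = 203.29
Q/(4*pi*q_crit) = 239.70
r = sqrt(239.70) = 15.482 m

15.482 m


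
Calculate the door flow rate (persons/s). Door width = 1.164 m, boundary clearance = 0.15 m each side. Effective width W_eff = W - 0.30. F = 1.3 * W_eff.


W_eff = 1.164 - 0.30 = 0.864 m
F = 1.3 * 0.864 = 1.1232 persons/s

1.1232 persons/s


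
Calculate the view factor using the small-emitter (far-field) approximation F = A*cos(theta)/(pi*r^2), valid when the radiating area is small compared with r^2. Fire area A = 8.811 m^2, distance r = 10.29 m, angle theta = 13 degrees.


cos(13 deg) = 0.97437
pi*r^2 = 332.64
F = 8.811 * 0.97437 / 332.64 = 0.025809

0.025809


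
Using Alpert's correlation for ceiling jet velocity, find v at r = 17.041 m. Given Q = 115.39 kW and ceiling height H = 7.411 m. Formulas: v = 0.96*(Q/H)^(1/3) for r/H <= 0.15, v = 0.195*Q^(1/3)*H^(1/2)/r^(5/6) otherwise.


r/H = 17.041 / 7.411 = 2.2994
r/H > 0.15, so v = 0.195*Q^(1/3)*H^(1/2)/r^(5/6)
Q^(1/3) = 4.8684
H^(1/2) = 2.7223
r^(5/6) = 10.623
v = 0.195 * 4.8684 * 2.7223 / 10.623 = 0.24329 m/s

0.24329 m/s


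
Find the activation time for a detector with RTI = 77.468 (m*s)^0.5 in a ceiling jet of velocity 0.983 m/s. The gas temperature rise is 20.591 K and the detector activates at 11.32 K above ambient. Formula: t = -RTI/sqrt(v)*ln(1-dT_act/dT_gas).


dT_act/dT_gas = 0.54975
ln(1 - 0.54975) = -0.79796
t = -77.468 / sqrt(0.983) * -0.79796 = 62.349 s

62.349 s


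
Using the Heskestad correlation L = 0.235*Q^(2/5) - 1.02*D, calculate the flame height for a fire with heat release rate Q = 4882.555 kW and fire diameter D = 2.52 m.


Q^(2/5) = 29.885
0.235 * Q^(2/5) = 7.0231
1.02 * D = 2.5704
L = 4.4527 m

4.4527 m


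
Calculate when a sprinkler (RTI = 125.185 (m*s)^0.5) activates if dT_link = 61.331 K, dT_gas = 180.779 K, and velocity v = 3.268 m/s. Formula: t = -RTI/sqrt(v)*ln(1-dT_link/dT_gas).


dT_link/dT_gas = 0.33926
ln(1 - 0.33926) = -0.41439
t = -125.185 / sqrt(3.268) * -0.41439 = 28.696 s

28.696 s


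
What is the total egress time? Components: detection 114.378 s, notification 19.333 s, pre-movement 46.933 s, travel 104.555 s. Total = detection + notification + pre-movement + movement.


Total = 114.378 + 19.333 + 46.933 + 104.555 = 285.199 s

285.199 s


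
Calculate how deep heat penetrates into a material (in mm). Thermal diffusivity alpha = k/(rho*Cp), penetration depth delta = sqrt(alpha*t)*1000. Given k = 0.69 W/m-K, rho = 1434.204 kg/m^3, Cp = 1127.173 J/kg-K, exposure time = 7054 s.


alpha = 0.69 / (1434.204 * 1127.173) = 4.2682e-07 m^2/s
alpha * t = 0.0030108
delta = sqrt(0.0030108) * 1000 = 54.871 mm

54.871 mm


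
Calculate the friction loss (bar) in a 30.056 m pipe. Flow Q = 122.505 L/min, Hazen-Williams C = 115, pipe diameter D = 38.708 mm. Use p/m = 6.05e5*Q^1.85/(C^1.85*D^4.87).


Q^1.85 = 7296.0
C^1.85 = 6490.7
D^4.87 = 5.4024e+07
p/m = 0.012588 bar/m
p_total = 0.012588 * 30.056 = 0.37835 bar

0.37835 bar


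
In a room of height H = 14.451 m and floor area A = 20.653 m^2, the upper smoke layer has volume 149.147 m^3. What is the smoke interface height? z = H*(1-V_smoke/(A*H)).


V/(A*H) = 0.49973
1 - 0.49973 = 0.50027
z = 14.451 * 0.50027 = 7.2294 m

7.2294 m


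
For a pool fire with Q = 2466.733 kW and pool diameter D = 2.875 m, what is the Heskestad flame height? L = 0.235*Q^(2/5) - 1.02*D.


Q^(2/5) = 22.743
0.235 * Q^(2/5) = 5.3446
1.02 * D = 2.9325
L = 2.4121 m

2.4121 m


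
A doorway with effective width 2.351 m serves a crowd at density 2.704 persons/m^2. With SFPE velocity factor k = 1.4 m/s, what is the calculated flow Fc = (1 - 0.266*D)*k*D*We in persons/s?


1 - 0.266*D = 1 - 0.266*2.704 = 0.28074
Fs = 0.28074 * 1.4 * 2.704 = 1.0628 persons/(s*m)
Fc = 1.0628 * 2.351 = 2.4985 persons/s

2.4985 persons/s


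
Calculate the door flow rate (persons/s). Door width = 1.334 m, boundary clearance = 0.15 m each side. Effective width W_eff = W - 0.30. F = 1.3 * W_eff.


W_eff = 1.334 - 0.30 = 1.034 m
F = 1.3 * 1.034 = 1.3442 persons/s

1.3442 persons/s


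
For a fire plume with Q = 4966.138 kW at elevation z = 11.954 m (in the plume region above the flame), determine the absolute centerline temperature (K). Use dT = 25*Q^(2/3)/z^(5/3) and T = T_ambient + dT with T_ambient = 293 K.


Q^(2/3) = 291.08
z^(5/3) = 62.496
dT = 25 * 291.08 / 62.496 = 116.44 K
T = 293 + 116.44 = 409.44 K

409.44 K


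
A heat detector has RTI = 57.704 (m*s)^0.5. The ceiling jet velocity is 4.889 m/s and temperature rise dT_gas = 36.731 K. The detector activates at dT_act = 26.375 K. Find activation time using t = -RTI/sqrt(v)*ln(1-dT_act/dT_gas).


dT_act/dT_gas = 0.71806
ln(1 - 0.71806) = -1.2661
t = -57.704 / sqrt(4.889) * -1.2661 = 33.041 s

33.041 s


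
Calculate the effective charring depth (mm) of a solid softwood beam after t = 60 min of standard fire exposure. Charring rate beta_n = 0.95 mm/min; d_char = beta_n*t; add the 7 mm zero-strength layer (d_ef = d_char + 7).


d_char = 0.95 * 60 = 57 mm
d_ef = 57 + 1.0*7 = 64 mm

64 mm


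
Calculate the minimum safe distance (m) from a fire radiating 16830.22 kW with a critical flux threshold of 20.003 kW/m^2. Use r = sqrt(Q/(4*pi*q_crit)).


4*pi*q_crit = 251.37
Q/(4*pi*q_crit) = 66.955
r = sqrt(66.955) = 8.1826 m

8.1826 m


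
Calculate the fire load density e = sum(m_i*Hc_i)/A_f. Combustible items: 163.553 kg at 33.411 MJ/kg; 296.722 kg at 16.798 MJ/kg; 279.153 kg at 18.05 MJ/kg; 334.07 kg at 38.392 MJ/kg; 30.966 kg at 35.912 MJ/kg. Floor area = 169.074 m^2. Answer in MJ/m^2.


Total energy = 163.553*33.411 + 296.722*16.798 + 279.153*18.05 + 334.07*38.392 + 30.966*35.912
= 5464.469 + 4984.336 + 5038.712 + 12825.62 + 1112.051
= 29425.18 MJ
e = 29425.18 / 169.074 = 174.04 MJ/m^2

174.04 MJ/m^2


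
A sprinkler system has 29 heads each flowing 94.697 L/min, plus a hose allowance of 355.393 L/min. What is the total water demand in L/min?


Sprinkler demand = 29 * 94.697 = 2746.213 L/min
Total = 2746.213 + 355.393 = 3101.606 L/min

3101.606 L/min


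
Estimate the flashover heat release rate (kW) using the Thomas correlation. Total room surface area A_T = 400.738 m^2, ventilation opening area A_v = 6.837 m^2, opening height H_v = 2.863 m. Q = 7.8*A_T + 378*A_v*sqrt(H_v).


7.8*A_T = 3125.8
sqrt(H_v) = 1.6920
378*A_v*sqrt(H_v) = 4372.9
Q = 3125.8 + 4372.9 = 7498.6 kW

7498.6 kW


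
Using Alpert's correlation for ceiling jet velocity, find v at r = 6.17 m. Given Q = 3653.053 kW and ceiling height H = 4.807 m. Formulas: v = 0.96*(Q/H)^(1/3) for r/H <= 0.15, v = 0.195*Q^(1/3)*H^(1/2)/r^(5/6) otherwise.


r/H = 6.17 / 4.807 = 1.2835
r/H > 0.15, so v = 0.195*Q^(1/3)*H^(1/2)/r^(5/6)
Q^(1/3) = 15.401
H^(1/2) = 2.1925
r^(5/6) = 4.5559
v = 0.195 * 15.401 * 2.1925 / 4.5559 = 1.4453 m/s

1.4453 m/s


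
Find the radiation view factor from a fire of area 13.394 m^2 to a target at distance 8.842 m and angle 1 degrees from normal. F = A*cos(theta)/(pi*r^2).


cos(1 deg) = 0.99985
pi*r^2 = 245.61
F = 13.394 * 0.99985 / 245.61 = 0.054525

0.054525


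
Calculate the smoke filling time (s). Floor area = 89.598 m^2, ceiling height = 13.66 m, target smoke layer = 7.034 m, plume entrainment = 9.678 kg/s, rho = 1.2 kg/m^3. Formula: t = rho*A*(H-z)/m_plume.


H - z = 6.626 m
t = 1.2 * 89.598 * 6.626 / 9.678 = 73.611 s

73.611 s


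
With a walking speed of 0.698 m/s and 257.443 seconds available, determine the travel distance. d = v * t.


d = 0.698 * 257.443 = 179.70 m

179.70 m


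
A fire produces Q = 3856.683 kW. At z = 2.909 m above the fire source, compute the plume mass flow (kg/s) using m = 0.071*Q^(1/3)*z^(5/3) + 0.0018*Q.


Q^(1/3) = 15.682
z^(5/3) = 5.9280
First term = 0.071 * 15.682 * 5.9280 = 6.6004
Second term = 0.0018 * 3856.683 = 6.9420
m = 13.542 kg/s

13.542 kg/s


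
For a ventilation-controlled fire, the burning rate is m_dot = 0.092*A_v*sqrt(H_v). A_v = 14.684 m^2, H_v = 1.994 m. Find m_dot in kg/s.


sqrt(H_v) = 1.4121
m_dot = 0.092 * 14.684 * 1.4121 = 1.9076 kg/s

1.9076 kg/s


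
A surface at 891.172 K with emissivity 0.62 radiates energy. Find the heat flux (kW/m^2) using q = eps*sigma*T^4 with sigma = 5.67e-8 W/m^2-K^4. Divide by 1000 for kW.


T^4 = 6.3073e+11
q = 0.62 * 5.67e-8 * 6.3073e+11 / 1000 = 22.173 kW/m^2

22.173 kW/m^2


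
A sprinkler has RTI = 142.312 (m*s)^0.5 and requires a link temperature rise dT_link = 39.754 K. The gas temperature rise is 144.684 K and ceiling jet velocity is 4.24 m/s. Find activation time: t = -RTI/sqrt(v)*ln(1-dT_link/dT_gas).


dT_link/dT_gas = 0.27476
ln(1 - 0.27476) = -0.32126
t = -142.312 / sqrt(4.24) * -0.32126 = 22.203 s

22.203 s


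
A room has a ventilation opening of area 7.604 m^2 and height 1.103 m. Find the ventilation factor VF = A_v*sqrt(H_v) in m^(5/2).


sqrt(H_v) = 1.0502
VF = 7.604 * 1.0502 = 7.9860 m^(5/2)

7.9860 m^(5/2)


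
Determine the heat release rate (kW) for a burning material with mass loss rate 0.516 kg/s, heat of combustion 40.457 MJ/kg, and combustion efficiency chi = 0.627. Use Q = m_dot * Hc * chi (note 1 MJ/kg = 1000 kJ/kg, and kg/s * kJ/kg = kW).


Hc = 40.457 MJ/kg = 40.457 * 1000 kJ/kg = 40457 kJ/kg
Q = 0.516 kg/s * 40457 kJ/kg * 0.627 = 13089 kW

13089 kW


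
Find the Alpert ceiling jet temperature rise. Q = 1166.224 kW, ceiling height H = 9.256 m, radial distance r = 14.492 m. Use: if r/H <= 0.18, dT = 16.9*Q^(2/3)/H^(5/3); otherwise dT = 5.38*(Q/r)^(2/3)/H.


r/H = 14.492 / 9.256 = 1.5657
r/H > 0.18, so dT = 5.38*(Q/r)^(2/3)/H
Q/r = 80.474
(Q/r)^(2/3) = 18.640
dT = 5.38 * 18.640 / 9.256 = 10.834 K

10.834 K


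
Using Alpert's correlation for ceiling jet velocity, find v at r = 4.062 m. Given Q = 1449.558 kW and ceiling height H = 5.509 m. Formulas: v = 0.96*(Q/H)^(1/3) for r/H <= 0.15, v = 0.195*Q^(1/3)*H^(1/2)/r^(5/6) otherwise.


r/H = 4.062 / 5.509 = 0.73734
r/H > 0.15, so v = 0.195*Q^(1/3)*H^(1/2)/r^(5/6)
Q^(1/3) = 11.317
H^(1/2) = 2.3471
r^(5/6) = 3.2158
v = 0.195 * 11.317 * 2.3471 / 3.2158 = 1.6108 m/s

1.6108 m/s


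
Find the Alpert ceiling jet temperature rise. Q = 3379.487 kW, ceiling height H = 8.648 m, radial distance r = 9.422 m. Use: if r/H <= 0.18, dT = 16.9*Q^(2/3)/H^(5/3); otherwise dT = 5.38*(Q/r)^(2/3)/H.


r/H = 9.422 / 8.648 = 1.0895
r/H > 0.18, so dT = 5.38*(Q/r)^(2/3)/H
Q/r = 358.68
(Q/r)^(2/3) = 50.482
dT = 5.38 * 50.482 / 8.648 = 31.405 K

31.405 K


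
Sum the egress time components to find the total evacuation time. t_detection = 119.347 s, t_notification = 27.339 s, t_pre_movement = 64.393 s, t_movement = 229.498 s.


Total = 119.347 + 27.339 + 64.393 + 229.498 = 440.577 s

440.577 s


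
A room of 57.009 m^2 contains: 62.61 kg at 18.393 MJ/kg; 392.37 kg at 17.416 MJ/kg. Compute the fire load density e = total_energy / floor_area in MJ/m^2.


Total energy = 62.61*18.393 + 392.37*17.416
= 1151.586 + 6833.516
= 7985.102 MJ
e = 7985.102 / 57.009 = 140.07 MJ/m^2

140.07 MJ/m^2


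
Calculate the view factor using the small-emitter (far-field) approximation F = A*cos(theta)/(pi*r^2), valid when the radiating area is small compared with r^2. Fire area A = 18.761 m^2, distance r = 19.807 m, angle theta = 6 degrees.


cos(6 deg) = 0.99452
pi*r^2 = 1232.5
F = 18.761 * 0.99452 / 1232.5 = 0.015139

0.015139


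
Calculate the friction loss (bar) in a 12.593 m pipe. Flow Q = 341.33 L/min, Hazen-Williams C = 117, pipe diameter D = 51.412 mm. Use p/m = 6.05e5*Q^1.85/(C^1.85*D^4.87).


Q^1.85 = 48571
C^1.85 = 6701.1
D^4.87 = 2.1522e+08
p/m = 0.020375 bar/m
p_total = 0.020375 * 12.593 = 0.25658 bar

0.25658 bar


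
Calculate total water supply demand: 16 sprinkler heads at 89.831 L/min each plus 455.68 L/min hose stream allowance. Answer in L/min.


Sprinkler demand = 16 * 89.831 = 1437.296 L/min
Total = 1437.296 + 455.68 = 1892.976 L/min

1892.976 L/min


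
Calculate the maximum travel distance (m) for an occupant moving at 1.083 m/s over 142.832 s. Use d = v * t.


d = 1.083 * 142.832 = 154.69 m

154.69 m


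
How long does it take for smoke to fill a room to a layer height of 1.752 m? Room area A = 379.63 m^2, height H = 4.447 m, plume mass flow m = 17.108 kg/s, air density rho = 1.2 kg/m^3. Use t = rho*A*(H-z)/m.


H - z = 2.695 m
t = 1.2 * 379.63 * 2.695 / 17.108 = 71.763 s

71.763 s


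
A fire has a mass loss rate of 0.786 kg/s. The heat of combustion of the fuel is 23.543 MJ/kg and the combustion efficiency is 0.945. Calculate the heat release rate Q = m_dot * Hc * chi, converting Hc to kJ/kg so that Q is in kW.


Hc = 23.543 MJ/kg = 23.543 * 1000 kJ/kg = 23543 kJ/kg
Q = 0.786 kg/s * 23543 kJ/kg * 0.945 = 17487 kW

17487 kW


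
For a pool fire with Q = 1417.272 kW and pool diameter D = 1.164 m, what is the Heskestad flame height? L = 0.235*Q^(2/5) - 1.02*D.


Q^(2/5) = 18.221
0.235 * Q^(2/5) = 4.2820
1.02 * D = 1.1873
L = 3.0947 m

3.0947 m


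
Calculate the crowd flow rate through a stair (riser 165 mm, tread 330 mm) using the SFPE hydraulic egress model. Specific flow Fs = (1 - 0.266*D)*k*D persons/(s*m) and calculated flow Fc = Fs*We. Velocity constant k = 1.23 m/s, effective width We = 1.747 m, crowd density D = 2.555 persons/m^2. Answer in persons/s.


1 - 0.266*D = 1 - 0.266*2.555 = 0.32037
Fs = 0.32037 * 1.23 * 2.555 = 1.0068 persons/(s*m)
Fc = 1.0068 * 1.747 = 1.7589 persons/s

1.7589 persons/s


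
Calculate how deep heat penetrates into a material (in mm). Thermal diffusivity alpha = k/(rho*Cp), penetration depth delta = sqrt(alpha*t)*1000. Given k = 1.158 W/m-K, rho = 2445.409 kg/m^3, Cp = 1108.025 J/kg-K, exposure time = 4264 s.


alpha = 1.158 / (2445.409 * 1108.025) = 4.2737e-07 m^2/s
alpha * t = 0.0018223
delta = sqrt(0.0018223) * 1000 = 42.689 mm

42.689 mm


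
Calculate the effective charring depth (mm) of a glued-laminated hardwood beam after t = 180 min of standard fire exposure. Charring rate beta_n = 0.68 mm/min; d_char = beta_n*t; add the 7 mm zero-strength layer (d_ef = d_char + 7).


d_char = 0.68 * 180 = 122.4 mm
d_ef = 122.4 + 1.0*7 = 129.4 mm

129.4 mm


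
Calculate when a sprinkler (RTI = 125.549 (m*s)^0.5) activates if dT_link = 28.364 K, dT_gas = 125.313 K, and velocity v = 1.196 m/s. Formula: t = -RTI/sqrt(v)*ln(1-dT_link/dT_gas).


dT_link/dT_gas = 0.22635
ln(1 - 0.22635) = -0.25663
t = -125.549 / sqrt(1.196) * -0.25663 = 29.461 s

29.461 s


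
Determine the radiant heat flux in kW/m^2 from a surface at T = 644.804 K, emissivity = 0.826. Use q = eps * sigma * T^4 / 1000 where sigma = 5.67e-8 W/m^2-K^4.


T^4 = 1.7287e+11
q = 0.826 * 5.67e-8 * 1.7287e+11 / 1000 = 8.0961 kW/m^2

8.0961 kW/m^2


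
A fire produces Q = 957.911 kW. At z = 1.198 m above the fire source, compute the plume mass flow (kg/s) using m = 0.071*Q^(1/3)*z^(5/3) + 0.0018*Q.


Q^(1/3) = 9.8577
z^(5/3) = 1.3513
First term = 0.071 * 9.8577 * 1.3513 = 0.94579
Second term = 0.0018 * 957.911 = 1.7242
m = 2.6700 kg/s

2.6700 kg/s


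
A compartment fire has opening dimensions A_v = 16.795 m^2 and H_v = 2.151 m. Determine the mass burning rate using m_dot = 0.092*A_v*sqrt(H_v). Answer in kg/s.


sqrt(H_v) = 1.4666
m_dot = 0.092 * 16.795 * 1.4666 = 2.2661 kg/s

2.2661 kg/s


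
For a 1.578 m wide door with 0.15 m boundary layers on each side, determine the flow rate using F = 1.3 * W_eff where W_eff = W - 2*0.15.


W_eff = 1.578 - 0.30 = 1.278 m
F = 1.3 * 1.278 = 1.6614 persons/s

1.6614 persons/s


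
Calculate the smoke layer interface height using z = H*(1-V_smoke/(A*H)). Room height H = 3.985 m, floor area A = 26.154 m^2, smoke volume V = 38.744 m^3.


V/(A*H) = 0.37174
1 - 0.37174 = 0.62826
z = 3.985 * 0.62826 = 2.5036 m

2.5036 m


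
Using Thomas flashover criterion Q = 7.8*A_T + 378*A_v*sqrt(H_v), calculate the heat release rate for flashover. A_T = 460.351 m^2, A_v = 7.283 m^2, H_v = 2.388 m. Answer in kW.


7.8*A_T = 3590.7
sqrt(H_v) = 1.5453
378*A_v*sqrt(H_v) = 4254.2
Q = 3590.7 + 4254.2 = 7845.0 kW

7845.0 kW


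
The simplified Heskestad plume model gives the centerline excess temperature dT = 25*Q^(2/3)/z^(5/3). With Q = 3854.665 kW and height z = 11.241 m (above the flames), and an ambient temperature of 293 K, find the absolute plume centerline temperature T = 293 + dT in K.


Q^(2/3) = 245.84
z^(5/3) = 56.408
dT = 25 * 245.84 / 56.408 = 108.96 K
T = 293 + 108.96 = 401.96 K

401.96 K


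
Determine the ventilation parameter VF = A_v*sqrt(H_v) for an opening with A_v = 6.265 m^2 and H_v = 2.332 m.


sqrt(H_v) = 1.5271
VF = 6.265 * 1.5271 = 9.5672 m^(5/2)

9.5672 m^(5/2)


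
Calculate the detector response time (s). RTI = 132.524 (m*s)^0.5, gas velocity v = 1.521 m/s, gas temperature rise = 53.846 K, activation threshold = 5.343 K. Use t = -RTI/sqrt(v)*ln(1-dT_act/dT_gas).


dT_act/dT_gas = 0.099227
ln(1 - 0.099227) = -0.10450
t = -132.524 / sqrt(1.521) * -0.10450 = 11.229 s

11.229 s


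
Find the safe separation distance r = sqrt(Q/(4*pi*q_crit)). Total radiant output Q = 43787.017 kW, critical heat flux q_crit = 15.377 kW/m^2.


4*pi*q_crit = 193.23
Q/(4*pi*q_crit) = 226.60
r = sqrt(226.60) = 15.053 m

15.053 m


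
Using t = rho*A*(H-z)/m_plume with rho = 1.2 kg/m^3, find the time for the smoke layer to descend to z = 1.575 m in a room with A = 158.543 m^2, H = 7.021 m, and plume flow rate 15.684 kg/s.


H - z = 5.446 m
t = 1.2 * 158.543 * 5.446 / 15.684 = 66.062 s

66.062 s


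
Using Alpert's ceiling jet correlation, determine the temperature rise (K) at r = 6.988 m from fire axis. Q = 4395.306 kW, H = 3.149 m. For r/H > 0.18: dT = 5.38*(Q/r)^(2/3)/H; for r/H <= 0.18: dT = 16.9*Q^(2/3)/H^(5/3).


r/H = 6.988 / 3.149 = 2.2191
r/H > 0.18, so dT = 5.38*(Q/r)^(2/3)/H
Q/r = 628.98
(Q/r)^(2/3) = 73.410
dT = 5.38 * 73.410 / 3.149 = 125.42 K

125.42 K


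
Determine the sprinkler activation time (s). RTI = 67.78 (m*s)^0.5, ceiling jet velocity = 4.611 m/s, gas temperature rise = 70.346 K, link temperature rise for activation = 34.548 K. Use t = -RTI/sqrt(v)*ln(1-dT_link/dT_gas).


dT_link/dT_gas = 0.49112
ln(1 - 0.49112) = -0.67553
t = -67.78 / sqrt(4.611) * -0.67553 = 21.323 s

21.323 s


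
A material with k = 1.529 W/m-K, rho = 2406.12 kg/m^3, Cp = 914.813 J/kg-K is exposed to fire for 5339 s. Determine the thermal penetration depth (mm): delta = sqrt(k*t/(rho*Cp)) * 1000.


alpha = 1.529 / (2406.12 * 914.813) = 6.9464e-07 m^2/s
alpha * t = 0.0037087
delta = sqrt(0.0037087) * 1000 = 60.899 mm

60.899 mm


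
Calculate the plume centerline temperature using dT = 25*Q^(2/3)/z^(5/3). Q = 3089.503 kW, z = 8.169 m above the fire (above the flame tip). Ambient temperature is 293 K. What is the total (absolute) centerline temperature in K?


Q^(2/3) = 212.13
z^(5/3) = 33.135
dT = 25 * 212.13 / 33.135 = 160.05 K
T = 293 + 160.05 = 453.05 K

453.05 K


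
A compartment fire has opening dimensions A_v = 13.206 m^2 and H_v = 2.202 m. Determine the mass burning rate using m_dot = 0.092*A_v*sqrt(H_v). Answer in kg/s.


sqrt(H_v) = 1.4839
m_dot = 0.092 * 13.206 * 1.4839 = 1.8029 kg/s

1.8029 kg/s


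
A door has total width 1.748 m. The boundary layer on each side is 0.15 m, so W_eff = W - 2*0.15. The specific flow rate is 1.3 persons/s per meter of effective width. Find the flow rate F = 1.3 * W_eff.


W_eff = 1.748 - 0.30 = 1.448 m
F = 1.3 * 1.448 = 1.8824 persons/s

1.8824 persons/s


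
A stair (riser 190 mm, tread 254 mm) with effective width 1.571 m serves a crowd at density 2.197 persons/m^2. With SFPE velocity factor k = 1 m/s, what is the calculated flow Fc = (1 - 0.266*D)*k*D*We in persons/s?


1 - 0.266*D = 1 - 0.266*2.197 = 0.41560
Fs = 0.41560 * 1 * 2.197 = 0.91307 persons/(s*m)
Fc = 0.91307 * 1.571 = 1.4344 persons/s

1.4344 persons/s


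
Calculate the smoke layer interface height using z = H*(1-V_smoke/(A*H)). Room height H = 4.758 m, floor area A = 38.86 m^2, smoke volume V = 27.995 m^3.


V/(A*H) = 0.15141
1 - 0.15141 = 0.84859
z = 4.758 * 0.84859 = 4.0376 m

4.0376 m


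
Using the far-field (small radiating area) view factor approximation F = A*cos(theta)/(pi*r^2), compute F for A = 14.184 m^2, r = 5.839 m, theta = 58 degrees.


cos(58 deg) = 0.52992
pi*r^2 = 107.11
F = 14.184 * 0.52992 / 107.11 = 0.070175

0.070175


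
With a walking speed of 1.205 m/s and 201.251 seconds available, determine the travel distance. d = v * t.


d = 1.205 * 201.251 = 242.51 m

242.51 m


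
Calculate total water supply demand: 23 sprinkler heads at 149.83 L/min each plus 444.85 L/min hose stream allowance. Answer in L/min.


Sprinkler demand = 23 * 149.83 = 3446.09 L/min
Total = 3446.09 + 444.85 = 3890.94 L/min

3890.94 L/min


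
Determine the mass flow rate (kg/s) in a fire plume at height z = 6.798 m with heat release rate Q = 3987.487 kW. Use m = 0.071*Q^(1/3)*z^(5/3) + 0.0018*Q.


Q^(1/3) = 15.857
z^(5/3) = 24.395
First term = 0.071 * 15.857 * 24.395 = 27.466
Second term = 0.0018 * 3987.487 = 7.1775
m = 34.643 kg/s

34.643 kg/s


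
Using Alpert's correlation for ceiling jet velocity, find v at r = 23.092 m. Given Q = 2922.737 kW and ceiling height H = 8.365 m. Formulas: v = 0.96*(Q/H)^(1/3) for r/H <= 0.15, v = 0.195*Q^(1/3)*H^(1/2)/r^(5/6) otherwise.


r/H = 23.092 / 8.365 = 2.7605
r/H > 0.15, so v = 0.195*Q^(1/3)*H^(1/2)/r^(5/6)
Q^(1/3) = 14.298
H^(1/2) = 2.8922
r^(5/6) = 13.684
v = 0.195 * 14.298 * 2.8922 / 13.684 = 0.58927 m/s

0.58927 m/s


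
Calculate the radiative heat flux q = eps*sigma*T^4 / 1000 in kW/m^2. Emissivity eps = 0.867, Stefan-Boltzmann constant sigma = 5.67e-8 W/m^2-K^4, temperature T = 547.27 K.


T^4 = 8.9703e+10
q = 0.867 * 5.67e-8 * 8.9703e+10 / 1000 = 4.4097 kW/m^2

4.4097 kW/m^2


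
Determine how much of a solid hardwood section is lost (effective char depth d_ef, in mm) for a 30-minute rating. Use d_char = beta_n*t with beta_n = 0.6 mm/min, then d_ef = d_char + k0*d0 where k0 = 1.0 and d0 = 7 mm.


d_char = 0.6 * 30 = 18 mm
d_ef = 18 + 1.0*7 = 25 mm

25 mm


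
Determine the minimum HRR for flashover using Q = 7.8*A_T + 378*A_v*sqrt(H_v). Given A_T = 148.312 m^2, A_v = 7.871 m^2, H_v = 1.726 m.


7.8*A_T = 1156.8
sqrt(H_v) = 1.3138
378*A_v*sqrt(H_v) = 3908.8
Q = 1156.8 + 3908.8 = 5065.6 kW

5065.6 kW


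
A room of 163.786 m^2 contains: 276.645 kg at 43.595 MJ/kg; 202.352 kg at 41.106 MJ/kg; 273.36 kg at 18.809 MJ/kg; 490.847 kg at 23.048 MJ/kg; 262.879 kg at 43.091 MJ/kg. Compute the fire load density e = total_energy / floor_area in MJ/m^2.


Total energy = 276.645*43.595 + 202.352*41.106 + 273.36*18.809 + 490.847*23.048 + 262.879*43.091
= 12060.34 + 8317.881 + 5141.628 + 11313.04 + 11327.72
= 48160.61 MJ
e = 48160.61 / 163.786 = 294.05 MJ/m^2

294.05 MJ/m^2


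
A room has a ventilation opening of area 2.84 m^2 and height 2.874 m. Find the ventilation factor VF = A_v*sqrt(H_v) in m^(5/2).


sqrt(H_v) = 1.6953
VF = 2.84 * 1.6953 = 4.8146 m^(5/2)

4.8146 m^(5/2)


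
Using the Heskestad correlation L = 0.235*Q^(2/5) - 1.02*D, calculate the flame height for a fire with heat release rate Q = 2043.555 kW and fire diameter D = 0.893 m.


Q^(2/5) = 21.094
0.235 * Q^(2/5) = 4.9570
1.02 * D = 0.91086
L = 4.0462 m

4.0462 m


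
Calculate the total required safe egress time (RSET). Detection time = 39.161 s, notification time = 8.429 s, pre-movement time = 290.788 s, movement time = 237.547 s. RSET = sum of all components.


Total = 39.161 + 8.429 + 290.788 + 237.547 = 575.925 s

575.925 s


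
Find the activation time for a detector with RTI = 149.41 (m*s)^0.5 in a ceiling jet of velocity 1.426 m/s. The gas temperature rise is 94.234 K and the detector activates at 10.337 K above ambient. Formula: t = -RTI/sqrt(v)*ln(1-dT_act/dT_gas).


dT_act/dT_gas = 0.10970
ln(1 - 0.10970) = -0.11619
t = -149.41 / sqrt(1.426) * -0.11619 = 14.538 s

14.538 s


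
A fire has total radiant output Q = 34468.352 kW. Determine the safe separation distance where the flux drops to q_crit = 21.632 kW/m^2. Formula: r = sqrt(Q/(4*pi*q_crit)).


4*pi*q_crit = 271.84
Q/(4*pi*q_crit) = 126.80
r = sqrt(126.80) = 11.260 m

11.260 m


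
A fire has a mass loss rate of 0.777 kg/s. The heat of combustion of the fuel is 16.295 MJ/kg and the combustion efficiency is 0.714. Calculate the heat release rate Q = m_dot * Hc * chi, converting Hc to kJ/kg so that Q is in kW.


Hc = 16.295 MJ/kg = 16.295 * 1000 kJ/kg = 16295 kJ/kg
Q = 0.777 kg/s * 16295 kJ/kg * 0.714 = 9040.1 kW

9040.1 kW


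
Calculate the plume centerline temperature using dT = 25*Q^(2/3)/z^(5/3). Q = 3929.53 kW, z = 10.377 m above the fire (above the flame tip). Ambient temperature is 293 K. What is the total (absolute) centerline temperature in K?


Q^(2/3) = 249.02
z^(5/3) = 49.369
dT = 25 * 249.02 / 49.369 = 126.10 K
T = 293 + 126.10 = 419.10 K

419.10 K
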